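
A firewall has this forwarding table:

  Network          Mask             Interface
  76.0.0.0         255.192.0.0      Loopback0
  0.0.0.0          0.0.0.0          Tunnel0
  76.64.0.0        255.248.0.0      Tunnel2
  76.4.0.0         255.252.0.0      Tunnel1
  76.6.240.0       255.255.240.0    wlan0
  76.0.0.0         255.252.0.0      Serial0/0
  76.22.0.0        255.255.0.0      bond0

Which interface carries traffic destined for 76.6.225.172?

Routes whose prefix contains 76.6.225.172:
  0.0.0.0/0 (default, matches everything) -> Tunnel0
  76.0.0.0/10 (76.0.0.0 - 76.63.255.255) -> Loopback0
  76.4.0.0/14 (76.4.0.0 - 76.7.255.255) -> Tunnel1
More-specific entries that do NOT match:
  76.6.240.0/20 (76.6.240.0 - 76.6.255.255) does not contain 76.6.225.172
  76.22.0.0/16 (76.22.0.0 - 76.22.255.255) does not contain 76.6.225.172
Longest matching prefix is /14 -> interface Tunnel1.

Tunnel1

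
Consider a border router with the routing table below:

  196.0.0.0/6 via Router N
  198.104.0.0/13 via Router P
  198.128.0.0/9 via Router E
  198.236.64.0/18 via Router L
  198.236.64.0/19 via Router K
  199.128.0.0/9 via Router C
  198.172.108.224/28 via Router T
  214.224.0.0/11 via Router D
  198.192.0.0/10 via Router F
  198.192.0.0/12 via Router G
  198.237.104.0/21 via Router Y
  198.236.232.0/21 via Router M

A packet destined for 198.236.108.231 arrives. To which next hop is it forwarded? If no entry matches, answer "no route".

Router L

Routes whose prefix contains 198.236.108.231:
  196.0.0.0/6 (196.0.0.0 - 199.255.255.255) -> Router N
  198.128.0.0/9 (198.128.0.0 - 198.255.255.255) -> Router E
  198.192.0.0/10 (198.192.0.0 - 198.255.255.255) -> Router F
  198.236.64.0/18 (198.236.64.0 - 198.236.127.255) -> Router L
More-specific entries that do NOT match:
  198.172.108.224/28 (198.172.108.224 - 198.172.108.239) does not contain 198.236.108.231
  198.237.104.0/21 (198.237.104.0 - 198.237.111.255) does not contain 198.236.108.231
  198.236.232.0/21 (198.236.232.0 - 198.236.239.255) does not contain 198.236.108.231
  198.236.64.0/19 (198.236.64.0 - 198.236.95.255) does not contain 198.236.108.231
Longest matching prefix is /18 -> next hop Router L.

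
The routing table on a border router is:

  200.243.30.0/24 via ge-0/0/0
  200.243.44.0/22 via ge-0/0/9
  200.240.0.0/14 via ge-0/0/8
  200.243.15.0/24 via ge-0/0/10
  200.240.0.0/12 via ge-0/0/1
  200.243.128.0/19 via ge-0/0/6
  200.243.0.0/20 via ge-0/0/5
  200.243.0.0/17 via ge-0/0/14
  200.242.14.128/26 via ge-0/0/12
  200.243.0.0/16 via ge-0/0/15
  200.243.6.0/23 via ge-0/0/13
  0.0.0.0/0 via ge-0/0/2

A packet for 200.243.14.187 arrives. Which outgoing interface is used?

Routes whose prefix contains 200.243.14.187:
  0.0.0.0/0 (default, matches everything) -> ge-0/0/2
  200.240.0.0/12 (200.240.0.0 - 200.255.255.255) -> ge-0/0/1
  200.240.0.0/14 (200.240.0.0 - 200.243.255.255) -> ge-0/0/8
  200.243.0.0/16 (200.243.0.0 - 200.243.255.255) -> ge-0/0/15
  200.243.0.0/17 (200.243.0.0 - 200.243.127.255) -> ge-0/0/14
  200.243.0.0/20 (200.243.0.0 - 200.243.15.255) -> ge-0/0/5
More-specific entries that do NOT match:
  200.242.14.128/26 (200.242.14.128 - 200.242.14.191) does not contain 200.243.14.187
  200.243.30.0/24 (200.243.30.0 - 200.243.30.255) does not contain 200.243.14.187
  200.243.15.0/24 (200.243.15.0 - 200.243.15.255) does not contain 200.243.14.187
  200.243.6.0/23 (200.243.6.0 - 200.243.7.255) does not contain 200.243.14.187
  200.243.44.0/22 (200.243.44.0 - 200.243.47.255) does not contain 200.243.14.187
Longest matching prefix is /20 -> interface ge-0/0/5.

ge-0/0/5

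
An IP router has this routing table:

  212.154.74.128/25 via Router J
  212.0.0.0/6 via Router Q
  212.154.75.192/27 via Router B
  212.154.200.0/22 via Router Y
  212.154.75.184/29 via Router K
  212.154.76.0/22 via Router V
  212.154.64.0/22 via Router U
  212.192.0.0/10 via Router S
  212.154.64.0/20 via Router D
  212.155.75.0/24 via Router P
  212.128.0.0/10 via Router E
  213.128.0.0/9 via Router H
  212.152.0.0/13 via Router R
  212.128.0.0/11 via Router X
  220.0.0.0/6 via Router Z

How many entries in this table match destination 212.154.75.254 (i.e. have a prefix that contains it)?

Prefixes containing 212.154.75.254:
  212.0.0.0/6 (212.0.0.0 - 215.255.255.255)
  212.128.0.0/10 (212.128.0.0 - 212.191.255.255)
  212.128.0.0/11 (212.128.0.0 - 212.159.255.255)
  212.152.0.0/13 (212.152.0.0 - 212.159.255.255)
  212.154.64.0/20 (212.154.64.0 - 212.154.79.255)
Total matching entries: 5.

5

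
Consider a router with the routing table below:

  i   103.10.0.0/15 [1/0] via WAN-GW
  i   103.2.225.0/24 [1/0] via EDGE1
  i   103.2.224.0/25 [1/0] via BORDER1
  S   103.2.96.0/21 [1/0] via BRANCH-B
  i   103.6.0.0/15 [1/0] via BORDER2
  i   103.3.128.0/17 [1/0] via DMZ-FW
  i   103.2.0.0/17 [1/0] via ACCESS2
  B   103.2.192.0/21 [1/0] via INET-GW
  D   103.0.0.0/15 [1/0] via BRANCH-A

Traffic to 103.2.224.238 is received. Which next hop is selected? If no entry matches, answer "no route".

no route

No entry's prefix contains 103.2.224.238; there is no default route.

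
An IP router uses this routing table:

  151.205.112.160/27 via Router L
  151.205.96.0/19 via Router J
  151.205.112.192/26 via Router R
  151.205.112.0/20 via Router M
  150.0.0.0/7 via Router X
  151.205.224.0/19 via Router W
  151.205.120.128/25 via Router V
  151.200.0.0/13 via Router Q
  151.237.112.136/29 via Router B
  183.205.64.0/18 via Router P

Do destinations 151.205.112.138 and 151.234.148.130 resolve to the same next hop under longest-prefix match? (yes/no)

no

151.205.112.138: longest match 151.205.112.0/20 -> Router M
151.234.148.130: longest match 150.0.0.0/7 -> Router X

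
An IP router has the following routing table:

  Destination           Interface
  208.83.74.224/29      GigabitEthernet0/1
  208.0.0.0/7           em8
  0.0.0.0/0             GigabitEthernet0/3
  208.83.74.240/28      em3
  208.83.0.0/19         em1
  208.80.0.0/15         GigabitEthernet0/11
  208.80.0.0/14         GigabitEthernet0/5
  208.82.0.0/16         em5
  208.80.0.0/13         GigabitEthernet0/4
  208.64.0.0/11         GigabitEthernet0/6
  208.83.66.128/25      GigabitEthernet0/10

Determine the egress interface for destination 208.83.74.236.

Routes whose prefix contains 208.83.74.236:
  0.0.0.0/0 (default, matches everything) -> GigabitEthernet0/3
  208.0.0.0/7 (208.0.0.0 - 209.255.255.255) -> em8
  208.64.0.0/11 (208.64.0.0 - 208.95.255.255) -> GigabitEthernet0/6
  208.80.0.0/13 (208.80.0.0 - 208.87.255.255) -> GigabitEthernet0/4
  208.80.0.0/14 (208.80.0.0 - 208.83.255.255) -> GigabitEthernet0/5
More-specific entries that do NOT match:
  208.83.74.224/29 (208.83.74.224 - 208.83.74.231) does not contain 208.83.74.236
  208.83.74.240/28 (208.83.74.240 - 208.83.74.255) does not contain 208.83.74.236
  208.83.66.128/25 (208.83.66.128 - 208.83.66.255) does not contain 208.83.74.236
  208.83.0.0/19 (208.83.0.0 - 208.83.31.255) does not contain 208.83.74.236
  208.82.0.0/16 (208.82.0.0 - 208.82.255.255) does not contain 208.83.74.236
  208.80.0.0/15 (208.80.0.0 - 208.81.255.255) does not contain 208.83.74.236
Longest matching prefix is /14 -> interface GigabitEthernet0/5.

GigabitEthernet0/5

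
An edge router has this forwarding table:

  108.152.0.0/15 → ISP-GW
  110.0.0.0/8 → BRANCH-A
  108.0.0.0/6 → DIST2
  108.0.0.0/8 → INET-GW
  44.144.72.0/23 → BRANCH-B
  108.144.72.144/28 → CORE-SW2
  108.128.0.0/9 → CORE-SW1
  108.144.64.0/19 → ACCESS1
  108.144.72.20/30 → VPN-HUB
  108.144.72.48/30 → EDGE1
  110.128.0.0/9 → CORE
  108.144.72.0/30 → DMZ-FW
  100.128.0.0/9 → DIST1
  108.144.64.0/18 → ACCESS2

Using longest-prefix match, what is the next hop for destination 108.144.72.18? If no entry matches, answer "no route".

ACCESS1

Routes whose prefix contains 108.144.72.18:
  108.0.0.0/6 (108.0.0.0 - 111.255.255.255) -> DIST2
  108.0.0.0/8 (108.0.0.0 - 108.255.255.255) -> INET-GW
  108.128.0.0/9 (108.128.0.0 - 108.255.255.255) -> CORE-SW1
  108.144.64.0/18 (108.144.64.0 - 108.144.127.255) -> ACCESS2
  108.144.64.0/19 (108.144.64.0 - 108.144.95.255) -> ACCESS1
More-specific entries that do NOT match:
  108.144.72.20/30 (108.144.72.20 - 108.144.72.23) does not contain 108.144.72.18
  108.144.72.48/30 (108.144.72.48 - 108.144.72.51) does not contain 108.144.72.18
  108.144.72.0/30 (108.144.72.0 - 108.144.72.3) does not contain 108.144.72.18
  108.144.72.144/28 (108.144.72.144 - 108.144.72.159) does not contain 108.144.72.18
  44.144.72.0/23 (44.144.72.0 - 44.144.73.255) does not contain 108.144.72.18
Longest matching prefix is /19 -> next hop ACCESS1.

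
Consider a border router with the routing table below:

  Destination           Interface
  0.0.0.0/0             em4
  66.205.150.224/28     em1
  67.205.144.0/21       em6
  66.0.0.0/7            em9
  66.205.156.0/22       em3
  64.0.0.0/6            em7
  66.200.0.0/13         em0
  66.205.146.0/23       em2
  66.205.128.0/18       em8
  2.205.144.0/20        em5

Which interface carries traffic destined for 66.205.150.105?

em8

Routes whose prefix contains 66.205.150.105:
  0.0.0.0/0 (default, matches everything) -> em4
  64.0.0.0/6 (64.0.0.0 - 67.255.255.255) -> em7
  66.0.0.0/7 (66.0.0.0 - 67.255.255.255) -> em9
  66.200.0.0/13 (66.200.0.0 - 66.207.255.255) -> em0
  66.205.128.0/18 (66.205.128.0 - 66.205.191.255) -> em8
More-specific entries that do NOT match:
  66.205.150.224/28 (66.205.150.224 - 66.205.150.239) does not contain 66.205.150.105
  66.205.146.0/23 (66.205.146.0 - 66.205.147.255) does not contain 66.205.150.105
  66.205.156.0/22 (66.205.156.0 - 66.205.159.255) does not contain 66.205.150.105
  67.205.144.0/21 (67.205.144.0 - 67.205.151.255) does not contain 66.205.150.105
  2.205.144.0/20 (2.205.144.0 - 2.205.159.255) does not contain 66.205.150.105
Longest matching prefix is /18 -> interface em8.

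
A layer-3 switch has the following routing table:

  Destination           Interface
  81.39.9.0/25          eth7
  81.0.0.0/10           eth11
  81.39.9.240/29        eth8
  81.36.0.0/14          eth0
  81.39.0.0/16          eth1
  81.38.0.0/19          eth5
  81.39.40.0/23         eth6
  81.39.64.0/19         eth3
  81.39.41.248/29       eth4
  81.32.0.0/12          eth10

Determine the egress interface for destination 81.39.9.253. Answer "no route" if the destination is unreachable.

Routes whose prefix contains 81.39.9.253:
  81.0.0.0/10 (81.0.0.0 - 81.63.255.255) -> eth11
  81.32.0.0/12 (81.32.0.0 - 81.47.255.255) -> eth10
  81.36.0.0/14 (81.36.0.0 - 81.39.255.255) -> eth0
  81.39.0.0/16 (81.39.0.0 - 81.39.255.255) -> eth1
More-specific entries that do NOT match:
  81.39.9.240/29 (81.39.9.240 - 81.39.9.247) does not contain 81.39.9.253
  81.39.41.248/29 (81.39.41.248 - 81.39.41.255) does not contain 81.39.9.253
  81.39.9.0/25 (81.39.9.0 - 81.39.9.127) does not contain 81.39.9.253
  81.39.40.0/23 (81.39.40.0 - 81.39.41.255) does not contain 81.39.9.253
  81.38.0.0/19 (81.38.0.0 - 81.38.31.255) does not contain 81.39.9.253
  81.39.64.0/19 (81.39.64.0 - 81.39.95.255) does not contain 81.39.9.253
Longest matching prefix is /16 -> interface eth1.

eth1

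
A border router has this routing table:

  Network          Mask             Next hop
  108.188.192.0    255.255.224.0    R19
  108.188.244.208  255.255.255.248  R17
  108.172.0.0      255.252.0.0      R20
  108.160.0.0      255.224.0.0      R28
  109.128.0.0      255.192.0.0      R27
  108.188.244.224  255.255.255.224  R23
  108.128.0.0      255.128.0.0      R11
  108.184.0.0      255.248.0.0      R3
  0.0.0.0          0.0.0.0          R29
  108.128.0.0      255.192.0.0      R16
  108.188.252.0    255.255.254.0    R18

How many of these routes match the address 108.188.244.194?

Prefixes containing 108.188.244.194:
  0.0.0.0/0 (default, matches everything)
  108.128.0.0/9 (108.128.0.0 - 108.255.255.255)
  108.128.0.0/10 (108.128.0.0 - 108.191.255.255)
  108.160.0.0/11 (108.160.0.0 - 108.191.255.255)
  108.184.0.0/13 (108.184.0.0 - 108.191.255.255)
Total matching entries: 5.

5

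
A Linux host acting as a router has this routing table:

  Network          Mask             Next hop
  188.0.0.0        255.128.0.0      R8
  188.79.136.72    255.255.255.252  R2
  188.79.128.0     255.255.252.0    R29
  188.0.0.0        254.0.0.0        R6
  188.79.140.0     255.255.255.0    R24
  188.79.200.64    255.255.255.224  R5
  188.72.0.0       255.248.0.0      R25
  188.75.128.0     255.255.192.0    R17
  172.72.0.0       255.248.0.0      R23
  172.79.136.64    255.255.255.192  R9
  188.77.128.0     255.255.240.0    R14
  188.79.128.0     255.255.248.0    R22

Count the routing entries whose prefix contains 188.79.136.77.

3

Prefixes containing 188.79.136.77:
  188.0.0.0/7 (188.0.0.0 - 189.255.255.255)
  188.0.0.0/9 (188.0.0.0 - 188.127.255.255)
  188.72.0.0/13 (188.72.0.0 - 188.79.255.255)
Total matching entries: 3.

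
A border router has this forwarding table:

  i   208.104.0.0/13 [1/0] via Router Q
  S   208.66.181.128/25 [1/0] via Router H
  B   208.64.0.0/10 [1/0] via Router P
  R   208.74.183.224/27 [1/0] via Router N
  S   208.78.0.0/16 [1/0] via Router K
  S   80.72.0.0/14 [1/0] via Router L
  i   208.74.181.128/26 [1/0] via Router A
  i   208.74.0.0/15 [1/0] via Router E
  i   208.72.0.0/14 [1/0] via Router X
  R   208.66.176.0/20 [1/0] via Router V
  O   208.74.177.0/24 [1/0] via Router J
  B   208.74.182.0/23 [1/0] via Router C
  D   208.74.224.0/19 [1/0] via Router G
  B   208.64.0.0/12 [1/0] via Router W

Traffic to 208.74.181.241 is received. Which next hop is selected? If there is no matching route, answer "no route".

Routes whose prefix contains 208.74.181.241:
  208.64.0.0/10 (208.64.0.0 - 208.127.255.255) -> Router P
  208.64.0.0/12 (208.64.0.0 - 208.79.255.255) -> Router W
  208.72.0.0/14 (208.72.0.0 - 208.75.255.255) -> Router X
  208.74.0.0/15 (208.74.0.0 - 208.75.255.255) -> Router E
More-specific entries that do NOT match:
  208.74.183.224/27 (208.74.183.224 - 208.74.183.255) does not contain 208.74.181.241
  208.74.181.128/26 (208.74.181.128 - 208.74.181.191) does not contain 208.74.181.241
  208.66.181.128/25 (208.66.181.128 - 208.66.181.255) does not contain 208.74.181.241
  208.74.177.0/24 (208.74.177.0 - 208.74.177.255) does not contain 208.74.181.241
  208.74.182.0/23 (208.74.182.0 - 208.74.183.255) does not contain 208.74.181.241
  208.66.176.0/20 (208.66.176.0 - 208.66.191.255) does not contain 208.74.181.241
  208.74.224.0/19 (208.74.224.0 - 208.74.255.255) does not contain 208.74.181.241
  208.78.0.0/16 (208.78.0.0 - 208.78.255.255) does not contain 208.74.181.241
Longest matching prefix is /15 -> next hop Router E.

Router E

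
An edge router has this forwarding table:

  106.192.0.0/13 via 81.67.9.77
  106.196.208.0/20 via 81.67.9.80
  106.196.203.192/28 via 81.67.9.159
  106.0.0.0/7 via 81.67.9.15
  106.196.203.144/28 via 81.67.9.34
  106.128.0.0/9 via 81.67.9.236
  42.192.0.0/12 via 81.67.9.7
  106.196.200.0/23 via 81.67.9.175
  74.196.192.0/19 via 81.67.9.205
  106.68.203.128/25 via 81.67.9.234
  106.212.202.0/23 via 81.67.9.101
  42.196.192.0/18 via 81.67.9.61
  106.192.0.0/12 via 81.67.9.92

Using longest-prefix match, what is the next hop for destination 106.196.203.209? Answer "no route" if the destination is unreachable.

Routes whose prefix contains 106.196.203.209:
  106.0.0.0/7 (106.0.0.0 - 107.255.255.255) -> 81.67.9.15
  106.128.0.0/9 (106.128.0.0 - 106.255.255.255) -> 81.67.9.236
  106.192.0.0/12 (106.192.0.0 - 106.207.255.255) -> 81.67.9.92
  106.192.0.0/13 (106.192.0.0 - 106.199.255.255) -> 81.67.9.77
More-specific entries that do NOT match:
  106.196.203.192/28 (106.196.203.192 - 106.196.203.207) does not contain 106.196.203.209
  106.196.203.144/28 (106.196.203.144 - 106.196.203.159) does not contain 106.196.203.209
  106.68.203.128/25 (106.68.203.128 - 106.68.203.255) does not contain 106.196.203.209
  106.196.200.0/23 (106.196.200.0 - 106.196.201.255) does not contain 106.196.203.209
  106.212.202.0/23 (106.212.202.0 - 106.212.203.255) does not contain 106.196.203.209
  106.196.208.0/20 (106.196.208.0 - 106.196.223.255) does not contain 106.196.203.209
  74.196.192.0/19 (74.196.192.0 - 74.196.223.255) does not contain 106.196.203.209
  42.196.192.0/18 (42.196.192.0 - 42.196.255.255) does not contain 106.196.203.209
Longest matching prefix is /13 -> next hop 81.67.9.77.

81.67.9.77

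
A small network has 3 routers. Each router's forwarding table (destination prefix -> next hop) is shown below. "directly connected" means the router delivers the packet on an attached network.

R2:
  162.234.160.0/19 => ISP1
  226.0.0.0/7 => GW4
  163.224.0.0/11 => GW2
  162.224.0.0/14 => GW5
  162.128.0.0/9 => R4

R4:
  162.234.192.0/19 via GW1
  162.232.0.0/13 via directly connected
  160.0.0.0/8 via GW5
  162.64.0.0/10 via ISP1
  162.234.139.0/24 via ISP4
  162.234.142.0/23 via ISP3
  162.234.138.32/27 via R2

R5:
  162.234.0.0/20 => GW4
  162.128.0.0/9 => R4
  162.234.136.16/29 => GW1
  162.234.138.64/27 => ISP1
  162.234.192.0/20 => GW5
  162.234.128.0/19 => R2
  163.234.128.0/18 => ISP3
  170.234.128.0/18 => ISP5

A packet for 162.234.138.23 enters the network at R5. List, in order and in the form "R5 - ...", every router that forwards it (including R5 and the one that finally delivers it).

At R5: longest match for 162.234.138.23 is 162.234.128.0/19 -> R2
At R2: longest match for 162.234.138.23 is 162.128.0.0/9 -> R4
At R4: longest match for 162.234.138.23 is 162.232.0.0/13 -> directly connected

R5 - R2 - R4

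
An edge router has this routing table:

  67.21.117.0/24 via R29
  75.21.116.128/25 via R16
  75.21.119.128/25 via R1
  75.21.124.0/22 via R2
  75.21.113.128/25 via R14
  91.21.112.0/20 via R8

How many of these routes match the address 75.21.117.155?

0

No listed prefix contains 75.21.117.155.
Total matching entries: 0.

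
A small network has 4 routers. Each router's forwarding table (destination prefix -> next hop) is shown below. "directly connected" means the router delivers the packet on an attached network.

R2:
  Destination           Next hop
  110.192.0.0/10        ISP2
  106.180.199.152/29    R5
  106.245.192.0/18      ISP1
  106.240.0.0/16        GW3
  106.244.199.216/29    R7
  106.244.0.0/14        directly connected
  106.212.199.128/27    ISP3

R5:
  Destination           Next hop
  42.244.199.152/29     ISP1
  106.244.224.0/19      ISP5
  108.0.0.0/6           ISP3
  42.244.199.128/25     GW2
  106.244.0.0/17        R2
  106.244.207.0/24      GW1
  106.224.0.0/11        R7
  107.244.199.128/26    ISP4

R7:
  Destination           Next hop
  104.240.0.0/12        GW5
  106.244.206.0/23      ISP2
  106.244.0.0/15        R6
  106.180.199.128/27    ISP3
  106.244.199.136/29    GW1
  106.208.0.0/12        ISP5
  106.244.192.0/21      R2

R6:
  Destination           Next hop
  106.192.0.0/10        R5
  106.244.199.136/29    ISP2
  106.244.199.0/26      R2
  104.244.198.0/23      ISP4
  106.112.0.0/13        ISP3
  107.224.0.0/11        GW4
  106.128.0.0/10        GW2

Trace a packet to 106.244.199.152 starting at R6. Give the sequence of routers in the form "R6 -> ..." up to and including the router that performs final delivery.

At R6: longest match for 106.244.199.152 is 106.192.0.0/10 -> R5
At R5: longest match for 106.244.199.152 is 106.224.0.0/11 -> R7
At R7: longest match for 106.244.199.152 is 106.244.192.0/21 -> R2
At R2: longest match for 106.244.199.152 is 106.244.0.0/14 -> directly connected

R6 -> R5 -> R7 -> R2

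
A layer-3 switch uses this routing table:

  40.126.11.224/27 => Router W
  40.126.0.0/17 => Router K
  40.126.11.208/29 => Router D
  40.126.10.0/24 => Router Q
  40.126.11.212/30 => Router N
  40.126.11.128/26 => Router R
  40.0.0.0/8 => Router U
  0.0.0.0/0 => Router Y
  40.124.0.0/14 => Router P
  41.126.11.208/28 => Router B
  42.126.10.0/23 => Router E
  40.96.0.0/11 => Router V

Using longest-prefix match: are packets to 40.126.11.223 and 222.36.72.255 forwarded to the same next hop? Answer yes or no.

no

40.126.11.223: longest match 40.126.0.0/17 -> Router K
222.36.72.255: longest match 0.0.0.0/0 -> Router Y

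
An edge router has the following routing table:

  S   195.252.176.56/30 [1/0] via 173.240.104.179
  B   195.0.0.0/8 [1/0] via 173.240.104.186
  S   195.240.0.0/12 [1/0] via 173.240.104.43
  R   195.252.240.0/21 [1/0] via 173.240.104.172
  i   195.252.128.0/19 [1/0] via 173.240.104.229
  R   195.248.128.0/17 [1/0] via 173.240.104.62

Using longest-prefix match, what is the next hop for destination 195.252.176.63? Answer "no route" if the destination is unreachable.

Routes whose prefix contains 195.252.176.63:
  195.0.0.0/8 (195.0.0.0 - 195.255.255.255) -> 173.240.104.186
  195.240.0.0/12 (195.240.0.0 - 195.255.255.255) -> 173.240.104.43
More-specific entries that do NOT match:
  195.252.176.56/30 (195.252.176.56 - 195.252.176.59) does not contain 195.252.176.63
  195.252.240.0/21 (195.252.240.0 - 195.252.247.255) does not contain 195.252.176.63
  195.252.128.0/19 (195.252.128.0 - 195.252.159.255) does not contain 195.252.176.63
  195.248.128.0/17 (195.248.128.0 - 195.248.255.255) does not contain 195.252.176.63
Longest matching prefix is /12 -> next hop 173.240.104.43.

173.240.104.43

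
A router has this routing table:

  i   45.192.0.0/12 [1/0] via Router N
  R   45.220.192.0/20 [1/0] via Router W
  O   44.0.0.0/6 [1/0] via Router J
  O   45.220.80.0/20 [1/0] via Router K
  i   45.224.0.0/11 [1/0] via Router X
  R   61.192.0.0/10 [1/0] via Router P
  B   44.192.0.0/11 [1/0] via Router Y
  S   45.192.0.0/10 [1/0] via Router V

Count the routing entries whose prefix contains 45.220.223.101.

Prefixes containing 45.220.223.101:
  44.0.0.0/6 (44.0.0.0 - 47.255.255.255)
  45.192.0.0/10 (45.192.0.0 - 45.255.255.255)
Total matching entries: 2.

2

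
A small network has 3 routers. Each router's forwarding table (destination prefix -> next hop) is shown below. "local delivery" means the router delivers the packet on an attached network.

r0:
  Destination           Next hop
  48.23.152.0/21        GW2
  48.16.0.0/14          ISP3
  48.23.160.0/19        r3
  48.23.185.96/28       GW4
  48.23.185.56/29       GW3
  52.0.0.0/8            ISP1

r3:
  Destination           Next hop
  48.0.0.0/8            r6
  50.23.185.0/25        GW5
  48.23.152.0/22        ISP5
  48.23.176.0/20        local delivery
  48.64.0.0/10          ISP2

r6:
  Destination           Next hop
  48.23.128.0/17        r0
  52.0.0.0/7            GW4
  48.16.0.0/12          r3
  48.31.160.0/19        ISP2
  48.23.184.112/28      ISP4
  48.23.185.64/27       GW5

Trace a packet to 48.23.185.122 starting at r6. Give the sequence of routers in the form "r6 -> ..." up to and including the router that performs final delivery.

At r6: longest match for 48.23.185.122 is 48.23.128.0/17 -> r0
At r0: longest match for 48.23.185.122 is 48.23.160.0/19 -> r3
At r3: longest match for 48.23.185.122 is 48.23.176.0/20 -> local delivery

r6 -> r0 -> r3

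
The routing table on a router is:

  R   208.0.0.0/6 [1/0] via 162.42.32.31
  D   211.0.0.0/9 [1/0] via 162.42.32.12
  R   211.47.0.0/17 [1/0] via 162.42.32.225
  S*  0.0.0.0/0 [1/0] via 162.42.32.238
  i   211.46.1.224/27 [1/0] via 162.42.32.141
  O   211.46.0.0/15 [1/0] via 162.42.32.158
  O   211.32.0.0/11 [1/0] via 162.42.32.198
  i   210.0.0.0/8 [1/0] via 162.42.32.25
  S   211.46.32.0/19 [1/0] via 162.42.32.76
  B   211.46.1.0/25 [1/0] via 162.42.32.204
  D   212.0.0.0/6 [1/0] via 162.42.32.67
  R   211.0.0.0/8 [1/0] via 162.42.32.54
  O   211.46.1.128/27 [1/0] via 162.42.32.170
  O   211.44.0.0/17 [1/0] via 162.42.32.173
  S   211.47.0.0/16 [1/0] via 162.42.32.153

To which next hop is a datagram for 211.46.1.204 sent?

Routes whose prefix contains 211.46.1.204:
  0.0.0.0/0 (default, matches everything) -> 162.42.32.238
  208.0.0.0/6 (208.0.0.0 - 211.255.255.255) -> 162.42.32.31
  211.0.0.0/8 (211.0.0.0 - 211.255.255.255) -> 162.42.32.54
  211.0.0.0/9 (211.0.0.0 - 211.127.255.255) -> 162.42.32.12
  211.32.0.0/11 (211.32.0.0 - 211.63.255.255) -> 162.42.32.198
  211.46.0.0/15 (211.46.0.0 - 211.47.255.255) -> 162.42.32.158
More-specific entries that do NOT match:
  211.46.1.224/27 (211.46.1.224 - 211.46.1.255) does not contain 211.46.1.204
  211.46.1.128/27 (211.46.1.128 - 211.46.1.159) does not contain 211.46.1.204
  211.46.1.0/25 (211.46.1.0 - 211.46.1.127) does not contain 211.46.1.204
  211.46.32.0/19 (211.46.32.0 - 211.46.63.255) does not contain 211.46.1.204
  211.47.0.0/17 (211.47.0.0 - 211.47.127.255) does not contain 211.46.1.204
  211.44.0.0/17 (211.44.0.0 - 211.44.127.255) does not contain 211.46.1.204
  211.47.0.0/16 (211.47.0.0 - 211.47.255.255) does not contain 211.46.1.204
Longest matching prefix is /15 -> next hop 162.42.32.158.

162.42.32.158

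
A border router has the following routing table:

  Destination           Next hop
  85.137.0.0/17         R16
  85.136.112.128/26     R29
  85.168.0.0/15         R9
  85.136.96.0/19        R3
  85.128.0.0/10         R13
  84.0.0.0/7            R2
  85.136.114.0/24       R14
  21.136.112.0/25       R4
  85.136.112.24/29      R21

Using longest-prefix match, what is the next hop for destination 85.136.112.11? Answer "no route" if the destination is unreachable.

R3

Routes whose prefix contains 85.136.112.11:
  84.0.0.0/7 (84.0.0.0 - 85.255.255.255) -> R2
  85.128.0.0/10 (85.128.0.0 - 85.191.255.255) -> R13
  85.136.96.0/19 (85.136.96.0 - 85.136.127.255) -> R3
More-specific entries that do NOT match:
  85.136.112.24/29 (85.136.112.24 - 85.136.112.31) does not contain 85.136.112.11
  85.136.112.128/26 (85.136.112.128 - 85.136.112.191) does not contain 85.136.112.11
  21.136.112.0/25 (21.136.112.0 - 21.136.112.127) does not contain 85.136.112.11
  85.136.114.0/24 (85.136.114.0 - 85.136.114.255) does not contain 85.136.112.11
Longest matching prefix is /19 -> next hop R3.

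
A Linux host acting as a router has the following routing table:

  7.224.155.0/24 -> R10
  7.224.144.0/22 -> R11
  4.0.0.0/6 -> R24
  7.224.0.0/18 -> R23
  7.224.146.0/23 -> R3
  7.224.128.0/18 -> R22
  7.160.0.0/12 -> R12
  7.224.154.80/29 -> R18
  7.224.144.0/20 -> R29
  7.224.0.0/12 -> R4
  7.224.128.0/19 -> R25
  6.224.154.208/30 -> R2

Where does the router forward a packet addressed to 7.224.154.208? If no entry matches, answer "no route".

Routes whose prefix contains 7.224.154.208:
  4.0.0.0/6 (4.0.0.0 - 7.255.255.255) -> R24
  7.224.0.0/12 (7.224.0.0 - 7.239.255.255) -> R4
  7.224.128.0/18 (7.224.128.0 - 7.224.191.255) -> R22
  7.224.128.0/19 (7.224.128.0 - 7.224.159.255) -> R25
  7.224.144.0/20 (7.224.144.0 - 7.224.159.255) -> R29
More-specific entries that do NOT match:
  6.224.154.208/30 (6.224.154.208 - 6.224.154.211) does not contain 7.224.154.208
  7.224.154.80/29 (7.224.154.80 - 7.224.154.87) does not contain 7.224.154.208
  7.224.155.0/24 (7.224.155.0 - 7.224.155.255) does not contain 7.224.154.208
  7.224.146.0/23 (7.224.146.0 - 7.224.147.255) does not contain 7.224.154.208
  7.224.144.0/22 (7.224.144.0 - 7.224.147.255) does not contain 7.224.154.208
Longest matching prefix is /20 -> next hop R29.

R29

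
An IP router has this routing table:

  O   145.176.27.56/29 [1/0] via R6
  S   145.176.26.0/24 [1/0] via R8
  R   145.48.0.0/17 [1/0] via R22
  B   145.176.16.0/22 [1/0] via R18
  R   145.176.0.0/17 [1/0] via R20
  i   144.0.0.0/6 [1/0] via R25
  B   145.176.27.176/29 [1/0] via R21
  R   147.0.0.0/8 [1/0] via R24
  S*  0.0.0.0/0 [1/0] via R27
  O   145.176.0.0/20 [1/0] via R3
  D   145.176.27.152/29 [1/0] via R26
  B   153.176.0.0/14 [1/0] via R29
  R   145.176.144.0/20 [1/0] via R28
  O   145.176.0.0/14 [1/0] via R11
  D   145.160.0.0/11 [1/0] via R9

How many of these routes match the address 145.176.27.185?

Prefixes containing 145.176.27.185:
  0.0.0.0/0 (default, matches everything)
  144.0.0.0/6 (144.0.0.0 - 147.255.255.255)
  145.160.0.0/11 (145.160.0.0 - 145.191.255.255)
  145.176.0.0/14 (145.176.0.0 - 145.179.255.255)
  145.176.0.0/17 (145.176.0.0 - 145.176.127.255)
Total matching entries: 5.

5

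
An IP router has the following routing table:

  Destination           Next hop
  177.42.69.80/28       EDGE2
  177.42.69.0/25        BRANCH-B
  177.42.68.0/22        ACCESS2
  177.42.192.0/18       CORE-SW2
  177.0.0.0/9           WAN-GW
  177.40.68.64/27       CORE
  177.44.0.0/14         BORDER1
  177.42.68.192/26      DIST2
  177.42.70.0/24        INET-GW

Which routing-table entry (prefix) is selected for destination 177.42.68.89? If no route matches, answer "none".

177.42.68.0/22

Entries matching 177.42.68.89:
  177.0.0.0/9 (177.0.0.0 - 177.127.255.255)
  177.42.68.0/22 (177.42.68.0 - 177.42.71.255)
Most specific is 177.42.68.0/22.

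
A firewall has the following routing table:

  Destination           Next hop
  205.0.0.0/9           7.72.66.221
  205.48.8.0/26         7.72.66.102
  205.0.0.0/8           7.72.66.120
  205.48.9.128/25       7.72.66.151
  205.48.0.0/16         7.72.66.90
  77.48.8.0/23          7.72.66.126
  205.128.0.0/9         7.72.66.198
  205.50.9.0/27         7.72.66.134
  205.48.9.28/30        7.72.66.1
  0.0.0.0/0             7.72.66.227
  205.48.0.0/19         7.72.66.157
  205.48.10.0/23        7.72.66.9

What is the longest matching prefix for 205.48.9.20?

Entries matching 205.48.9.20:
  0.0.0.0/0 (default, matches everything)
  205.0.0.0/8 (205.0.0.0 - 205.255.255.255)
  205.0.0.0/9 (205.0.0.0 - 205.127.255.255)
  205.48.0.0/16 (205.48.0.0 - 205.48.255.255)
  205.48.0.0/19 (205.48.0.0 - 205.48.31.255)
Most specific is 205.48.0.0/19.

205.48.0.0/19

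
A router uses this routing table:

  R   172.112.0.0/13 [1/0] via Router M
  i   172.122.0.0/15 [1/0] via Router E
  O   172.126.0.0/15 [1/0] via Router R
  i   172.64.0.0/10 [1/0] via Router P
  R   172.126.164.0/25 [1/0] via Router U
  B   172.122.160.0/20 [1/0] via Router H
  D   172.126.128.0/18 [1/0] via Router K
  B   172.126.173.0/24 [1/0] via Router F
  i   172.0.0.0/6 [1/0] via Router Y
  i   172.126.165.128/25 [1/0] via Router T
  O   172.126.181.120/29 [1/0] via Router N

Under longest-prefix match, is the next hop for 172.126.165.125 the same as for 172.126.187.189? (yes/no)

172.126.165.125: longest match 172.126.128.0/18 -> Router K
172.126.187.189: longest match 172.126.128.0/18 -> Router K

yes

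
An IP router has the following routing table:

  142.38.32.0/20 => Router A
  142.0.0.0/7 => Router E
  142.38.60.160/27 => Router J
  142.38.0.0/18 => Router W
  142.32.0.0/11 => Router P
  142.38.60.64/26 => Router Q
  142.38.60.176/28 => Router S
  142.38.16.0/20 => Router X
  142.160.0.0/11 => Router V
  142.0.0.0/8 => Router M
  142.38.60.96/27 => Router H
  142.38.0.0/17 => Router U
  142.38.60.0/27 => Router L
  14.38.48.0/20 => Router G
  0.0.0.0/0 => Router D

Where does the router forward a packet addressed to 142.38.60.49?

Router W

Routes whose prefix contains 142.38.60.49:
  0.0.0.0/0 (default, matches everything) -> Router D
  142.0.0.0/7 (142.0.0.0 - 143.255.255.255) -> Router E
  142.0.0.0/8 (142.0.0.0 - 142.255.255.255) -> Router M
  142.32.0.0/11 (142.32.0.0 - 142.63.255.255) -> Router P
  142.38.0.0/17 (142.38.0.0 - 142.38.127.255) -> Router U
  142.38.0.0/18 (142.38.0.0 - 142.38.63.255) -> Router W
More-specific entries that do NOT match:
  142.38.60.176/28 (142.38.60.176 - 142.38.60.191) does not contain 142.38.60.49
  142.38.60.160/27 (142.38.60.160 - 142.38.60.191) does not contain 142.38.60.49
  142.38.60.96/27 (142.38.60.96 - 142.38.60.127) does not contain 142.38.60.49
  142.38.60.0/27 (142.38.60.0 - 142.38.60.31) does not contain 142.38.60.49
  142.38.60.64/26 (142.38.60.64 - 142.38.60.127) does not contain 142.38.60.49
  142.38.32.0/20 (142.38.32.0 - 142.38.47.255) does not contain 142.38.60.49
  142.38.16.0/20 (142.38.16.0 - 142.38.31.255) does not contain 142.38.60.49
  14.38.48.0/20 (14.38.48.0 - 14.38.63.255) does not contain 142.38.60.49
Longest matching prefix is /18 -> next hop Router W.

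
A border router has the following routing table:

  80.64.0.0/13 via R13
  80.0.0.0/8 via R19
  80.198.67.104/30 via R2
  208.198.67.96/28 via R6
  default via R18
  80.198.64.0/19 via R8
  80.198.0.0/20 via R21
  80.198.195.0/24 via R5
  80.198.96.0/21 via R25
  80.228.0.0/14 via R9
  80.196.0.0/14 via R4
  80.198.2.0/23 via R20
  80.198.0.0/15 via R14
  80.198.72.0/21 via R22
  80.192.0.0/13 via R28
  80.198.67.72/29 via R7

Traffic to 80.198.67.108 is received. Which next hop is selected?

Routes whose prefix contains 80.198.67.108:
  0.0.0.0/0 (default, matches everything) -> R18
  80.0.0.0/8 (80.0.0.0 - 80.255.255.255) -> R19
  80.192.0.0/13 (80.192.0.0 - 80.199.255.255) -> R28
  80.196.0.0/14 (80.196.0.0 - 80.199.255.255) -> R4
  80.198.0.0/15 (80.198.0.0 - 80.199.255.255) -> R14
  80.198.64.0/19 (80.198.64.0 - 80.198.95.255) -> R8
More-specific entries that do NOT match:
  80.198.67.104/30 (80.198.67.104 - 80.198.67.107) does not contain 80.198.67.108
  80.198.67.72/29 (80.198.67.72 - 80.198.67.79) does not contain 80.198.67.108
  208.198.67.96/28 (208.198.67.96 - 208.198.67.111) does not contain 80.198.67.108
  80.198.195.0/24 (80.198.195.0 - 80.198.195.255) does not contain 80.198.67.108
  80.198.2.0/23 (80.198.2.0 - 80.198.3.255) does not contain 80.198.67.108
  80.198.96.0/21 (80.198.96.0 - 80.198.103.255) does not contain 80.198.67.108
  80.198.72.0/21 (80.198.72.0 - 80.198.79.255) does not contain 80.198.67.108
  80.198.0.0/20 (80.198.0.0 - 80.198.15.255) does not contain 80.198.67.108
Longest matching prefix is /19 -> next hop R8.

R8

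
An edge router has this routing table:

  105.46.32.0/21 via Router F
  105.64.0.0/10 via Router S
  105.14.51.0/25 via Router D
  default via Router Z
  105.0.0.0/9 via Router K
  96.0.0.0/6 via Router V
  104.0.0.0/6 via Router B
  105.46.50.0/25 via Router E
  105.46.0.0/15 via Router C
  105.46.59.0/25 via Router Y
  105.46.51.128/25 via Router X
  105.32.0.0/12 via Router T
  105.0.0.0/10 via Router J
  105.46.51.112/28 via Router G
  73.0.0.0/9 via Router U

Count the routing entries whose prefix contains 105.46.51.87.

6

Prefixes containing 105.46.51.87:
  0.0.0.0/0 (default, matches everything)
  104.0.0.0/6 (104.0.0.0 - 107.255.255.255)
  105.0.0.0/9 (105.0.0.0 - 105.127.255.255)
  105.0.0.0/10 (105.0.0.0 - 105.63.255.255)
  105.32.0.0/12 (105.32.0.0 - 105.47.255.255)
  105.46.0.0/15 (105.46.0.0 - 105.47.255.255)
Total matching entries: 6.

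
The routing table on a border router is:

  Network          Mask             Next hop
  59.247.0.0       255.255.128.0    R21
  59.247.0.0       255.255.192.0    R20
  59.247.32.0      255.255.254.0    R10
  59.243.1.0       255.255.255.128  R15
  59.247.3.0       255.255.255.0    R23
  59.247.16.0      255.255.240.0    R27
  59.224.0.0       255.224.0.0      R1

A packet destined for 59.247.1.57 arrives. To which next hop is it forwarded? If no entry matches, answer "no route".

R20

Routes whose prefix contains 59.247.1.57:
  59.224.0.0/11 (59.224.0.0 - 59.255.255.255) -> R1
  59.247.0.0/17 (59.247.0.0 - 59.247.127.255) -> R21
  59.247.0.0/18 (59.247.0.0 - 59.247.63.255) -> R20
More-specific entries that do NOT match:
  59.243.1.0/25 (59.243.1.0 - 59.243.1.127) does not contain 59.247.1.57
  59.247.3.0/24 (59.247.3.0 - 59.247.3.255) does not contain 59.247.1.57
  59.247.32.0/23 (59.247.32.0 - 59.247.33.255) does not contain 59.247.1.57
  59.247.16.0/20 (59.247.16.0 - 59.247.31.255) does not contain 59.247.1.57
Longest matching prefix is /18 -> next hop R20.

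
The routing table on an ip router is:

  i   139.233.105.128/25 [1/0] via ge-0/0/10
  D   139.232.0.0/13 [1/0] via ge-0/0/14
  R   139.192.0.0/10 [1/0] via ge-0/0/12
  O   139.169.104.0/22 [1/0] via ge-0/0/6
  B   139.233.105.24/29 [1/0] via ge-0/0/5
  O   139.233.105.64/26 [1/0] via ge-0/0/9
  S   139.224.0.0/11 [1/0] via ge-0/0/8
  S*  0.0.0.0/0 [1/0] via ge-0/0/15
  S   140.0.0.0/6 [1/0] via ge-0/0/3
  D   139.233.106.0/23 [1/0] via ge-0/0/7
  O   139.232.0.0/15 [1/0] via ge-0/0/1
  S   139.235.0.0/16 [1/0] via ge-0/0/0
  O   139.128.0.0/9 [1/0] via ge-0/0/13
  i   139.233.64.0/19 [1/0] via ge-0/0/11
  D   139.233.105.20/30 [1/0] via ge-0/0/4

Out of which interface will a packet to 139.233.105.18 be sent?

Routes whose prefix contains 139.233.105.18:
  0.0.0.0/0 (default, matches everything) -> ge-0/0/15
  139.128.0.0/9 (139.128.0.0 - 139.255.255.255) -> ge-0/0/13
  139.192.0.0/10 (139.192.0.0 - 139.255.255.255) -> ge-0/0/12
  139.224.0.0/11 (139.224.0.0 - 139.255.255.255) -> ge-0/0/8
  139.232.0.0/13 (139.232.0.0 - 139.239.255.255) -> ge-0/0/14
  139.232.0.0/15 (139.232.0.0 - 139.233.255.255) -> ge-0/0/1
More-specific entries that do NOT match:
  139.233.105.20/30 (139.233.105.20 - 139.233.105.23) does not contain 139.233.105.18
  139.233.105.24/29 (139.233.105.24 - 139.233.105.31) does not contain 139.233.105.18
  139.233.105.64/26 (139.233.105.64 - 139.233.105.127) does not contain 139.233.105.18
  139.233.105.128/25 (139.233.105.128 - 139.233.105.255) does not contain 139.233.105.18
  139.233.106.0/23 (139.233.106.0 - 139.233.107.255) does not contain 139.233.105.18
  139.169.104.0/22 (139.169.104.0 - 139.169.107.255) does not contain 139.233.105.18
  139.233.64.0/19 (139.233.64.0 - 139.233.95.255) does not contain 139.233.105.18
  139.235.0.0/16 (139.235.0.0 - 139.235.255.255) does not contain 139.233.105.18
Longest matching prefix is /15 -> interface ge-0/0/1.

ge-0/0/1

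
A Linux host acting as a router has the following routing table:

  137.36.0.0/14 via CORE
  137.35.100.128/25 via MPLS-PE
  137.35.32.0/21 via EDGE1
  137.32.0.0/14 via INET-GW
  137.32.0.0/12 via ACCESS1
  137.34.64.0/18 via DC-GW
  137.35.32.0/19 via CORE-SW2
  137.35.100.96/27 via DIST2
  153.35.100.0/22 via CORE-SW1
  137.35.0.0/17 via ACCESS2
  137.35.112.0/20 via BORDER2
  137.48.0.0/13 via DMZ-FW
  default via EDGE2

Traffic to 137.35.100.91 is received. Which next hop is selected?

ACCESS2

Routes whose prefix contains 137.35.100.91:
  0.0.0.0/0 (default, matches everything) -> EDGE2
  137.32.0.0/12 (137.32.0.0 - 137.47.255.255) -> ACCESS1
  137.32.0.0/14 (137.32.0.0 - 137.35.255.255) -> INET-GW
  137.35.0.0/17 (137.35.0.0 - 137.35.127.255) -> ACCESS2
More-specific entries that do NOT match:
  137.35.100.96/27 (137.35.100.96 - 137.35.100.127) does not contain 137.35.100.91
  137.35.100.128/25 (137.35.100.128 - 137.35.100.255) does not contain 137.35.100.91
  153.35.100.0/22 (153.35.100.0 - 153.35.103.255) does not contain 137.35.100.91
  137.35.32.0/21 (137.35.32.0 - 137.35.39.255) does not contain 137.35.100.91
  137.35.112.0/20 (137.35.112.0 - 137.35.127.255) does not contain 137.35.100.91
  137.35.32.0/19 (137.35.32.0 - 137.35.63.255) does not contain 137.35.100.91
  137.34.64.0/18 (137.34.64.0 - 137.34.127.255) does not contain 137.35.100.91
Longest matching prefix is /17 -> next hop ACCESS2.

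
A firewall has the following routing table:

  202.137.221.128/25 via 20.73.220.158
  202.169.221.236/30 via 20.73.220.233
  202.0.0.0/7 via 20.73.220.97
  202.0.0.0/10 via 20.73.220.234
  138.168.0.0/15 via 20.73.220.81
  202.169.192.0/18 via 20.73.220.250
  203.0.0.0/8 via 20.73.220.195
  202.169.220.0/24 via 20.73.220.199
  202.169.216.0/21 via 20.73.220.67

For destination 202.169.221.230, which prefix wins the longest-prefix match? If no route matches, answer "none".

Entries matching 202.169.221.230:
  202.0.0.0/7 (202.0.0.0 - 203.255.255.255)
  202.169.192.0/18 (202.169.192.0 - 202.169.255.255)
  202.169.216.0/21 (202.169.216.0 - 202.169.223.255)
Most specific is 202.169.216.0/21.

202.169.216.0/21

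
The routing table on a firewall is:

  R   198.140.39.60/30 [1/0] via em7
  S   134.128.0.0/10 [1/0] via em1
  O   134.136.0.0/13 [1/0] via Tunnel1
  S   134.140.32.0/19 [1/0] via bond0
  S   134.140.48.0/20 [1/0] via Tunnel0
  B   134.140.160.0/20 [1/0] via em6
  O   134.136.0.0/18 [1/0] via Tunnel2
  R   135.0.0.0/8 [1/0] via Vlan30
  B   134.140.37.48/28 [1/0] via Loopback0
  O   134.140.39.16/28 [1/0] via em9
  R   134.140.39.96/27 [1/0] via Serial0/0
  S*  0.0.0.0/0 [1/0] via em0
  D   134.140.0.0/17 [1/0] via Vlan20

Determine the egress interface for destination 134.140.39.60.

Routes whose prefix contains 134.140.39.60:
  0.0.0.0/0 (default, matches everything) -> em0
  134.128.0.0/10 (134.128.0.0 - 134.191.255.255) -> em1
  134.136.0.0/13 (134.136.0.0 - 134.143.255.255) -> Tunnel1
  134.140.0.0/17 (134.140.0.0 - 134.140.127.255) -> Vlan20
  134.140.32.0/19 (134.140.32.0 - 134.140.63.255) -> bond0
More-specific entries that do NOT match:
  198.140.39.60/30 (198.140.39.60 - 198.140.39.63) does not contain 134.140.39.60
  134.140.37.48/28 (134.140.37.48 - 134.140.37.63) does not contain 134.140.39.60
  134.140.39.16/28 (134.140.39.16 - 134.140.39.31) does not contain 134.140.39.60
  134.140.39.96/27 (134.140.39.96 - 134.140.39.127) does not contain 134.140.39.60
  134.140.48.0/20 (134.140.48.0 - 134.140.63.255) does not contain 134.140.39.60
  134.140.160.0/20 (134.140.160.0 - 134.140.175.255) does not contain 134.140.39.60
Longest matching prefix is /19 -> interface bond0.

bond0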